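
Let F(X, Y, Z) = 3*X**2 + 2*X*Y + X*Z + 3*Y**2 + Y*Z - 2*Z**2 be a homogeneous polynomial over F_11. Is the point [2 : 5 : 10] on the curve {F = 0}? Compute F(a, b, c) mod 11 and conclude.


F(2,5,10) ≡ 10 (mod 11); P is NOT on the curve.

Evaluate F(2, 5, 10) term-by-term (mod 11).
  3*X**2 ↦ 3·4·1·1 = 12
  2*X*Y ↦ 2·2·5·1 = 20
  X*Z ↦ 1·2·1·10 = 20
  3*Y**2 ↦ 3·1·25·1 = 75
  Y*Z ↦ 1·1·5·10 = 50
  -2*Z**2 ↦ -2·1·1·100 = -200
Sum: F(2, 5, 10) = (12) + (20) + (20) + (75) + (50) + (-200) = -23.
Reducing mod 11: -23 ≡ 10 (mod 11).
Since F(a, b, c) ≡ 10 ≠ 0 (mod 11), P does NOT lie on the curve.


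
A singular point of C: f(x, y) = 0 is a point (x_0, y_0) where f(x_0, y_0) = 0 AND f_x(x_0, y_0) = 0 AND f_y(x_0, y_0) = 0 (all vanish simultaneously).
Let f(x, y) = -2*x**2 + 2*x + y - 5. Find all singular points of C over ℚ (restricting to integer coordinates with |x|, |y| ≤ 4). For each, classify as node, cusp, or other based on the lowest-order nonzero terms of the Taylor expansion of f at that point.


No singular points in the scanned grid; C is smooth there.

Compute partial derivatives:
  f_x = 2 - 4*x.
  f_y = 1.
f_y = 1 is a nonzero constant, so f_y never vanishes: no point (x, y) can satisfy f = f_x = f_y = 0. In particular no (x, y) ∈ {−4, ..., 4}² is singular; the curve is smooth.


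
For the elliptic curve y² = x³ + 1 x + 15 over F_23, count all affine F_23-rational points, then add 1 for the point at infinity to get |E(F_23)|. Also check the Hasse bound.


Affine points = {(2, 5), (2, 18), (8, 11), (8, 12), (10, 6), (10, 17), (11, 0), (14, 6), (14, 17), (15, 1), (15, 22), (17, 0), (18, 0), (19, 4), (19, 19), (20, 10), (20, 13), (22, 6), (22, 17)}; affine count = 19; |E(F_23)| = 20.

Discriminant check: Δ ∝ 4a³ + 27b² = 4·1³ + 27·15² = 4·1 + 27·225 ≡ 7 (mod 23). Nonzero ⇒ E is nonsingular.
For each x ∈ F_23, compute rhs = x³ + 1·x + 15 mod 23, then count y ∈ F_23 with y² ≡ rhs.
  x = 0: rhs = 15, matching y values: none (0 points).
  x = 1: rhs = 17, matching y values: none (0 points).
  x = 2: rhs = 2, matching y values: 5, 18 (2 points).
  x = 3: rhs = 22, matching y values: none (0 points).
  x = 4: rhs = 14, matching y values: none (0 points).
  x = 5: rhs = 7, matching y values: none (0 points).
  x = 6: rhs = 7, matching y values: none (0 points).
  x = 7: rhs = 20, matching y values: none (0 points).
  x = 8: rhs = 6, matching y values: 11, 12 (2 points).
  x = 9: rhs = 17, matching y values: none (0 points).
  x = 10: rhs = 13, matching y values: 6, 17 (2 points).
  x = 11: rhs = 0, matching y values: 0 (1 points).
  x = 12: rhs = 7, matching y values: none (0 points).
  x = 13: rhs = 17, matching y values: none (0 points).
  x = 14: rhs = 13, matching y values: 6, 17 (2 points).
  x = 15: rhs = 1, matching y values: 1, 22 (2 points).
  x = 16: rhs = 10, matching y values: none (0 points).
  x = 17: rhs = 0, matching y values: 0 (1 points).
  x = 18: rhs = 0, matching y values: 0 (1 points).
  x = 19: rhs = 16, matching y values: 4, 19 (2 points).
  x = 20: rhs = 8, matching y values: 10, 13 (2 points).
  x = 21: rhs = 5, matching y values: none (0 points).
  x = 22: rhs = 13, matching y values: 6, 17 (2 points).
Total affine count: 19.
Full point count |E(F_23)| = 19 + 1 = 20.
Hasse bound: |20 − (23+1)| = |-4| = 4 ≤ 2√23 ≈ 9.5917 ✓.


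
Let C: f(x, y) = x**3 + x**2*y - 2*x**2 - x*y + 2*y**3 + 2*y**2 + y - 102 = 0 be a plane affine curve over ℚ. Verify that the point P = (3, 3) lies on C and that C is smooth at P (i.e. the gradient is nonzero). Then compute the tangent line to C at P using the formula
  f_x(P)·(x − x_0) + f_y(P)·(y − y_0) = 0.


Tangent line at P: 30*x + 73*y - 309 = 0.

Step 1: f(3, 3) = 0, so P lies on C.
Step 2: partial derivatives
  f_x(x, y) = 3*x**2 + 2*x*y - 4*x - y, f_y(x, y) = x**2 - x + 6*y**2 + 4*y + 1.
  f_x(P) = 30, f_y(P) = 73 (gradient nonzero, so P is smooth).
Step 3: tangent line at P: 30·(x − 3) + 73·(y − 3) = 0.
Expanding: 30*x + 73*y - 309 = 0.


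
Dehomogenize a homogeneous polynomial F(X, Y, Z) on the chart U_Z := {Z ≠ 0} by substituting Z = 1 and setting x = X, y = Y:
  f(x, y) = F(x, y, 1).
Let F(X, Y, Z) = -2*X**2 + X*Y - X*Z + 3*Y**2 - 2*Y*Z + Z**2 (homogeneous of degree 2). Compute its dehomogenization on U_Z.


f(x, y) = -2*x**2 + x*y - x + 3*y**2 - 2*y + 1

On U_Z we set Z = 1. Each monomial c·X^i·Y^j·Z^k in F becomes c·x^i·y^j·1^k = c·x^i·y^j.
Substituting Z = 1: F(X, Y, 1) = -2*x**2 + x*y - x + 3*y**2 - 2*y + 1.
Note: deg(f) ≤ deg(F) = 2; strict inequality happens when F is divisible by Z (lost terms).


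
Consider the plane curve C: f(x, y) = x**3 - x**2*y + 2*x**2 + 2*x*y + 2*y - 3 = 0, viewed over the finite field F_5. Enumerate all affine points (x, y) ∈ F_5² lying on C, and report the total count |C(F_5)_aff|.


Affine F_5-points: {(0, 4), (1, 0), (2, 1), (3, 2), (4, 3)}; count = 5.

For each of the 25 pairs (x, y) ∈ F_5², evaluate f(x, y) mod 5. Record the zeros.
  x = 0: [0↦2, 1↦4, 2↦1, 3↦3, 4↦0]  zeros at y ∈ {4}
  x = 1: [0↦0, 1↦3, 2↦1, 3↦4, 4↦2]  zeros at y ∈ {0}
  x = 2: [0↦3, 1↦0, 2↦2, 3↦4, 4↦1]  zeros at y ∈ {1}
  x = 3: [0↦2, 1↦1, 2↦0, 3↦4, 4↦3]  zeros at y ∈ {2}
  x = 4: [0↦3, 1↦2, 2↦1, 3↦0, 4↦4]  zeros at y ∈ {3}
Collecting zeros: affine points = {(0, 4), (1, 0), (2, 1), (3, 2), (4, 3)}.
Total count |C(F_5)_aff| = 5.


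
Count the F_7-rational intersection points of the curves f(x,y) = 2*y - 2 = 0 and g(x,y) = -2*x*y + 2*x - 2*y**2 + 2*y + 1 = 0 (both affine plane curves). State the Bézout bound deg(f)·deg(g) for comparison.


Common zeros: ∅; count = 0; Bézout bound = 2.

deg(f) = 1, deg(g) = 2, so Bézout bound = 2.
Scan x ∈ F_7. For each x, list the y ∈ F_7 with f(x, y) ≡ 0 and those with g(x, y) ≡ 0 (mod 7); the common zeros in that column are the intersection.
  x = 0: f ≡ 0 at y ∈ {1}; g ≡ 0 at y ∈ ∅; common: ∅.
  x = 1: f ≡ 0 at y ∈ {1}; g ≡ 0 at y ∈ ∅; common: ∅.
  x = 2: f ≡ 0 at y ∈ {1}; g ≡ 0 at y ∈ {2, 4}; common: ∅.
  x = 3: f ≡ 0 at y ∈ {1}; g ≡ 0 at y ∈ {0, 5}; common: ∅.
  x = 4: f ≡ 0 at y ∈ {1}; g ≡ 0 at y ∈ ∅; common: ∅.
  x = 5: f ≡ 0 at y ∈ {1}; g ≡ 0 at y ∈ ∅; common: ∅.
  x = 6: f ≡ 0 at y ∈ {1}; g ≡ 0 at y ∈ {3, 6}; common: ∅.
Collecting: common zeros = ∅, so the count is 0.
Comparison with the Bézout bound: 0 ≤ 2 = deg(f)·deg(g), as expected for curves with no common component (the affine F_7-count falls short of the bound because intersections may lie at infinity, over extension fields, or carry multiplicity).


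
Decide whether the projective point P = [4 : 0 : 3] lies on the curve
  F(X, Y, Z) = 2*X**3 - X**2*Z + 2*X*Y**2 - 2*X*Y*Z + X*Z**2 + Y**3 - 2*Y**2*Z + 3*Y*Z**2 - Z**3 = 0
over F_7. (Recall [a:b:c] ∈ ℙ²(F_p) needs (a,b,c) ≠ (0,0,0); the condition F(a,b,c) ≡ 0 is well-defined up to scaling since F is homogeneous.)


F(4,0,3) ≡ 5 (mod 7); P is NOT on the curve.

Evaluate F(4, 0, 3) term-by-term (mod 7).
  2*X**3 ↦ 2·64·1·1 = 128
  -X**2*Z ↦ -1·16·1·3 = -48
  2*X*Y**2 ↦ 2·4·0·1 = 0
  -2*X*Y*Z ↦ -2·4·0·3 = 0
  X*Z**2 ↦ 1·4·1·9 = 36
  Y**3 ↦ 1·1·0·1 = 0
  -2*Y**2*Z ↦ -2·1·0·3 = 0
  3*Y*Z**2 ↦ 3·1·0·9 = 0
  -Z**3 ↦ -1·1·1·27 = -27
Sum: F(4, 0, 3) = (128) + (-48) + (0) + (0) + (36) + (0) + (0) + (0) + (-27) = 89.
Reducing mod 7: 89 ≡ 5 (mod 7).
Since F(a, b, c) ≡ 5 ≠ 0 (mod 7), P does NOT lie on the curve.


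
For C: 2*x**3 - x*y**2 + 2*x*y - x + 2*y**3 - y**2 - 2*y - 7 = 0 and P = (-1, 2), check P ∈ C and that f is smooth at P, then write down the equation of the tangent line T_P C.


Tangent line at P: 5*x + 20*y - 35 = 0.

Step 1: f(-1, 2) = 0, so P lies on C.
Step 2: partial derivatives
  f_x(x, y) = 6*x**2 - y**2 + 2*y - 1, f_y(x, y) = -2*x*y + 2*x + 6*y**2 - 2*y - 2.
  f_x(P) = 5, f_y(P) = 20 (gradient nonzero, so P is smooth).
Step 3: tangent line at P: 5·(x − -1) + 20·(y − 2) = 0.
Expanding: 5*x + 20*y - 35 = 0.


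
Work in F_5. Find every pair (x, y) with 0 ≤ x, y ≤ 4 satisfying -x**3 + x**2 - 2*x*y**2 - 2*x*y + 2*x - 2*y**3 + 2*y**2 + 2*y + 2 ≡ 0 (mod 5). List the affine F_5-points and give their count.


Affine F_5-points: {(1, 3), (3, 0), (3, 1), (3, 2), (4, 2)}; count = 5.

For each of the 25 pairs (x, y) ∈ F_5², evaluate f(x, y) mod 5. Record the zeros.
  x = 0: [0↦2, 1↦4, 2↦3, 3↦2, 4↦4]  zeros at y ∈ ∅
  x = 1: [0↦4, 1↦2, 2↦3, 3↦0, 4↦1]  zeros at y ∈ {3}
  x = 2: [0↦2, 1↦1, 2↦4, 3↦4, 4↦4]  zeros at y ∈ ∅
  x = 3: [0↦0, 1↦0, 2↦0, 3↦3, 4↦2]  zeros at y ∈ {0, 1, 2}
  x = 4: [0↦2, 1↦3, 2↦0, 3↦1, 4↦4]  zeros at y ∈ {2}
Collecting zeros: affine points = {(1, 3), (3, 0), (3, 1), (3, 2), (4, 2)}.
Total count |C(F_5)_aff| = 5.


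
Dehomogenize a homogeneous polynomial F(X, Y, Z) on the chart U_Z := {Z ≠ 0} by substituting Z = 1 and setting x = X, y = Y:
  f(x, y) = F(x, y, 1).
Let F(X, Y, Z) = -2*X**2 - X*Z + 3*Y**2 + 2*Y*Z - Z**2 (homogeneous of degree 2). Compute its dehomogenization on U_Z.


f(x, y) = -2*x**2 - x + 3*y**2 + 2*y - 1

On U_Z we set Z = 1. Each monomial c·X^i·Y^j·Z^k in F becomes c·x^i·y^j·1^k = c·x^i·y^j.
Substituting Z = 1: F(X, Y, 1) = -2*x**2 - x + 3*y**2 + 2*y - 1.
Note: deg(f) ≤ deg(F) = 2; strict inequality happens when F is divisible by Z (lost terms).


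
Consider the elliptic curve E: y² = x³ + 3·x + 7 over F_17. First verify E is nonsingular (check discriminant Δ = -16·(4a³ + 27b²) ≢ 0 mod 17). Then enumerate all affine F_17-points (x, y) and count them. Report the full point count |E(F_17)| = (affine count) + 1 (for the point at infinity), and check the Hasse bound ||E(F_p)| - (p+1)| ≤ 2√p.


Affine points = {(2, 2), (2, 15), (3, 3), (3, 14), (4, 7), (4, 10), (8, 4), (8, 13), (9, 7), (9, 10), (10, 0), (13, 4), (13, 13)}; affine count = 13; |E(F_17)| = 14.

Discriminant check: Δ ∝ 4a³ + 27b² = 4·3³ + 27·7² = 4·27 + 27·49 ≡ 3 (mod 17). Nonzero ⇒ E is nonsingular.
For each x ∈ F_17, compute rhs = x³ + 3·x + 7 mod 17, then count y ∈ F_17 with y² ≡ rhs.
  x = 0: rhs = 7, matching y values: none (0 points).
  x = 1: rhs = 11, matching y values: none (0 points).
  x = 2: rhs = 4, matching y values: 2, 15 (2 points).
  x = 3: rhs = 9, matching y values: 3, 14 (2 points).
  x = 4: rhs = 15, matching y values: 7, 10 (2 points).
  x = 5: rhs = 11, matching y values: none (0 points).
  x = 6: rhs = 3, matching y values: none (0 points).
  x = 7: rhs = 14, matching y values: none (0 points).
  x = 8: rhs = 16, matching y values: 4, 13 (2 points).
  x = 9: rhs = 15, matching y values: 7, 10 (2 points).
  x = 10: rhs = 0, matching y values: 0 (1 points).
  x = 11: rhs = 11, matching y values: none (0 points).
  x = 12: rhs = 3, matching y values: none (0 points).
  x = 13: rhs = 16, matching y values: 4, 13 (2 points).
  x = 14: rhs = 5, matching y values: none (0 points).
  x = 15: rhs = 10, matching y values: none (0 points).
  x = 16: rhs = 3, matching y values: none (0 points).
Total affine count: 13.
Full point count |E(F_17)| = 13 + 1 = 14.
Hasse bound: |14 − (17+1)| = |-4| = 4 ≤ 2√17 ≈ 8.2462 ✓.


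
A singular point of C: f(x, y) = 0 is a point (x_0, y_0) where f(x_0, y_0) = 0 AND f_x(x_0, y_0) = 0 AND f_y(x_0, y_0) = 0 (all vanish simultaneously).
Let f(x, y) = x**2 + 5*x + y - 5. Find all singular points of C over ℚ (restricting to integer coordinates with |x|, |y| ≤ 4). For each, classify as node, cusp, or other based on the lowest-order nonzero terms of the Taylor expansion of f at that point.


No singular points in the scanned grid; C is smooth there.

Compute partial derivatives:
  f_x = 2*x + 5.
  f_y = 1.
f_y = 1 is a nonzero constant, so f_y never vanishes: no point (x, y) can satisfy f = f_x = f_y = 0. In particular no (x, y) ∈ {−4, ..., 4}² is singular; the curve is smooth.


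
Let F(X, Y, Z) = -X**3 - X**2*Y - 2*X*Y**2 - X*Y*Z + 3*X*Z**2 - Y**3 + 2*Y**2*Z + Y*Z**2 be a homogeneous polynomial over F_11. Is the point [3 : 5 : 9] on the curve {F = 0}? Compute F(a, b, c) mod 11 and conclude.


F(3,5,9) ≡ 2 (mod 11); P is NOT on the curve.

Evaluate F(3, 5, 9) term-by-term (mod 11).
  -X**3 ↦ -1·27·1·1 = -27
  -X**2*Y ↦ -1·9·5·1 = -45
  -2*X*Y**2 ↦ -2·3·25·1 = -150
  -X*Y*Z ↦ -1·3·5·9 = -135
  3*X*Z**2 ↦ 3·3·1·81 = 729
  -Y**3 ↦ -1·1·125·1 = -125
  2*Y**2*Z ↦ 2·1·25·9 = 450
  Y*Z**2 ↦ 1·1·5·81 = 405
Sum: F(3, 5, 9) = (-27) + (-45) + (-150) + (-135) + (729) + (-125) + (450) + (405) = 1102.
Reducing mod 11: 1102 ≡ 2 (mod 11).
Since F(a, b, c) ≡ 2 ≠ 0 (mod 11), P does NOT lie on the curve.


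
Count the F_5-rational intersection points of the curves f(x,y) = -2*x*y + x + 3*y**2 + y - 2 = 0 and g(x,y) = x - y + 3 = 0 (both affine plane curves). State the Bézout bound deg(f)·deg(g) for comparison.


Common zeros: {(2, 0), (4, 2)}; count = 2; Bézout bound = 2.

deg(f) = 2, deg(g) = 1, so Bézout bound = 2.
Scan x ∈ F_5. For each x, list the y ∈ F_5 with f(x, y) ≡ 0 and those with g(x, y) ≡ 0 (mod 5); the common zeros in that column are the intersection.
  x = 0: f ≡ 0 at y ∈ {4}; g ≡ 0 at y ∈ {3}; common: ∅.
  x = 1: f ≡ 0 at y ∈ ∅; g ≡ 0 at y ∈ {4}; common: ∅.
  x = 2: f ≡ 0 at y ∈ {0, 1}; g ≡ 0 at y ∈ {0}; common: {0}.
  x = 3: f ≡ 0 at y ∈ ∅; g ≡ 0 at y ∈ {1}; common: ∅.
  x = 4: f ≡ 0 at y ∈ {2}; g ≡ 0 at y ∈ {2}; common: {2}.
Collecting: common zeros = {(2, 0), (4, 2)}, so the count is 2.
Comparison with the Bézout bound: 2 ≤ 2 = deg(f)·deg(g), as expected for curves with no common component (the bound is attained).


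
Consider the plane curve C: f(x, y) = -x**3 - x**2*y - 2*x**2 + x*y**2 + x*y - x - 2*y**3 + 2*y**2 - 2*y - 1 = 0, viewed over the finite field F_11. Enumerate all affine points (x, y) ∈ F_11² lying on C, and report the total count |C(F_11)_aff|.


Affine F_11-points: {(0, 8), (1, 6), (2, 4), (4, 2), (4, 3), (4, 9), (5, 1), (6, 10), (7, 2), (8, 0), (9, 3), (9, 9), (9, 10)}; count = 13.

For each of the 121 pairs (x, y) ∈ F_11², evaluate f(x, y) mod 11. Record the zeros.
  x = 0: [0↦10, 1↦8, 2↦9, 3↦1, 4↦5, 5↦9, 6↦1, 7↦2, 8↦0, 9↦5, 10↦5]  zeros at y ∈ {8}
  x = 1: [0↦6, 1↦5, 2↦9, 3↦6, 4↦6, 5↦8, 6↦0, 7↦3, 8↦5, 9↦5, 10↦2]  zeros at y ∈ {6}
  x = 2: [0↦3, 1↦1, 2↦6, 3↦6, 4↦0, 5↦9, 6↦10, 7↦2, 8↦6, 9↦10, 10↦2]  zeros at y ∈ {4}
  x = 3: [0↦6, 1↦1, 2↦5, 3↦6, 4↦3, 5↦6, 6↦3, 7↦4, 8↦8, 9↦3, 10↦10]  zeros at y ∈ ∅
  x = 4: [0↦9, 1↦10, 2↦0, 3↦0, 4↦9, 5↦4, 6↦6, 7↦3, 8↦5, 9↦0, 10↦9]  zeros at y ∈ {2, 3, 9}
  x = 5: [0↦6, 1↦0, 2↦7, 3↦4, 4↦1, 5↦8, 6↦2, 7↦4, 8↦2, 9↦6, 10↦4]  zeros at y ∈ {1}
  x = 6: [0↦2, 1↦9, 2↦9, 3↦1, 4↦6, 5↦1, 6↦7, 7↦1, 8↦4, 9↦4, 10↦0]  zeros at y ∈ {10}
  x = 7: [0↦2, 1↦9, 2↦0, 3↦7, 4↦7, 5↦10, 6↦4, 7↦10, 8↦5, 9↦10, 10↦2]  zeros at y ∈ {2}
  x = 8: [0↦0, 1↦5, 2↦7, 3↦5, 4↦9, 5↦7, 6↦9, 7↦3, 8↦10, 9↦7, 10↦4]  zeros at y ∈ {0}
  x = 9: [0↦1, 1↦2, 2↦2, 3↦0, 4↦6, 5↦8, 6↦5, 7↦7, 8↦2, 9↦0, 10↦0]  zeros at y ∈ {3, 9, 10}
  x = 10: [0↦10, 1↦5, 2↦1, 3↦8, 4↦3, 5↦7, 6↦8, 7↦5, 8↦8, 9↦5, 10↦6]  zeros at y ∈ ∅
Collecting zeros: affine points = {(0, 8), (1, 6), (2, 4), (4, 2), (4, 3), (4, 9), (5, 1), (6, 10), (7, 2), (8, 0), (9, 3), (9, 9), (9, 10)}.
Total count |C(F_11)_aff| = 13.


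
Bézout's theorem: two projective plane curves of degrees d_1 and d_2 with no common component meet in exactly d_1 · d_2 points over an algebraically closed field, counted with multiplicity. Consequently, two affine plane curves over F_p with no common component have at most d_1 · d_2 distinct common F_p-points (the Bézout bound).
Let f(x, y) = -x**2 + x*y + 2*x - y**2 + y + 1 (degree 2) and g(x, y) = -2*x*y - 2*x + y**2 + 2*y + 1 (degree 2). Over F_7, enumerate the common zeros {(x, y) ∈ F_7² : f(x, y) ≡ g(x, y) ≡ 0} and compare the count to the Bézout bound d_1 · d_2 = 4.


Common zeros: {(3, 5), (3, 6), (4, 0), (5, 6)}; count = 4; Bézout bound = 4.

deg(f) = 2, deg(g) = 2, so Bézout bound = 4.
Scan x ∈ F_7. For each x, list the y ∈ F_7 with f(x, y) ≡ 0 and those with g(x, y) ≡ 0 (mod 7); the common zeros in that column are the intersection.
  x = 0: f ≡ 0 at y ∈ ∅; g ≡ 0 at y ∈ {6}; common: ∅.
  x = 1: f ≡ 0 at y ∈ ∅; g ≡ 0 at y ∈ {1, 6}; common: ∅.
  x = 2: f ≡ 0 at y ∈ ∅; g ≡ 0 at y ∈ {3, 6}; common: ∅.
  x = 3: f ≡ 0 at y ∈ {5, 6}; g ≡ 0 at y ∈ {5, 6}; common: {5, 6}.
  x = 4: f ≡ 0 at y ∈ {0, 5}; g ≡ 0 at y ∈ {0, 6}; common: {0}.
  x = 5: f ≡ 0 at y ∈ {0, 6}; g ≡ 0 at y ∈ {2, 6}; common: {6}.
  x = 6: f ≡ 0 at y ∈ ∅; g ≡ 0 at y ∈ {4, 6}; common: ∅.
Collecting: common zeros = {(3, 5), (3, 6), (4, 0), (5, 6)}, so the count is 4.
Comparison with the Bézout bound: 4 ≤ 4 = deg(f)·deg(g), as expected for curves with no common component (the bound is attained).


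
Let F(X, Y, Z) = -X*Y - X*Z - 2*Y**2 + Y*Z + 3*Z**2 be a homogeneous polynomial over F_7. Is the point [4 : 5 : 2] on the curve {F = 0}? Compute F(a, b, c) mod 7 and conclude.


F(4,5,2) ≡ 0 (mod 7); P is on the curve.

Evaluate F(4, 5, 2) term-by-term (mod 7).
  -X*Y ↦ -1·4·5·1 = -20
  -X*Z ↦ -1·4·1·2 = -8
  -2*Y**2 ↦ -2·1·25·1 = -50
  Y*Z ↦ 1·1·5·2 = 10
  3*Z**2 ↦ 3·1·1·4 = 12
Sum: F(4, 5, 2) = (-20) + (-8) + (-50) + (10) + (12) = -56.
Reducing mod 7: -56 ≡ 0 (mod 7).
Since F(a, b, c) ≡ 0 (mod 7), P lies on the curve.


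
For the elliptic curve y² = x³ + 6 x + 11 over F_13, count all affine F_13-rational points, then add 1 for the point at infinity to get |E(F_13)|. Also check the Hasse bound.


Affine points = {(3, 2), (3, 11), (5, 6), (5, 7), (6, 4), (6, 9), (8, 5), (8, 8), (9, 1), (9, 12), (11, 2), (11, 11), (12, 2), (12, 11)}; affine count = 14; |E(F_13)| = 15.

Discriminant check: Δ ∝ 4a³ + 27b² = 4·6³ + 27·11² = 4·216 + 27·121 ≡ 10 (mod 13). Nonzero ⇒ E is nonsingular.
For each x ∈ F_13, compute rhs = x³ + 6·x + 11 mod 13, then count y ∈ F_13 with y² ≡ rhs.
  x = 0: rhs = 11, matching y values: none (0 points).
  x = 1: rhs = 5, matching y values: none (0 points).
  x = 2: rhs = 5, matching y values: none (0 points).
  x = 3: rhs = 4, matching y values: 2, 11 (2 points).
  x = 4: rhs = 8, matching y values: none (0 points).
  x = 5: rhs = 10, matching y values: 6, 7 (2 points).
  x = 6: rhs = 3, matching y values: 4, 9 (2 points).
  x = 7: rhs = 6, matching y values: none (0 points).
  x = 8: rhs = 12, matching y values: 5, 8 (2 points).
  x = 9: rhs = 1, matching y values: 1, 12 (2 points).
  x = 10: rhs = 5, matching y values: none (0 points).
  x = 11: rhs = 4, matching y values: 2, 11 (2 points).
  x = 12: rhs = 4, matching y values: 2, 11 (2 points).
Total affine count: 14.
Full point count |E(F_13)| = 14 + 1 = 15.
Hasse bound: |15 − (13+1)| = |1| = 1 ≤ 2√13 ≈ 7.2111 ✓.


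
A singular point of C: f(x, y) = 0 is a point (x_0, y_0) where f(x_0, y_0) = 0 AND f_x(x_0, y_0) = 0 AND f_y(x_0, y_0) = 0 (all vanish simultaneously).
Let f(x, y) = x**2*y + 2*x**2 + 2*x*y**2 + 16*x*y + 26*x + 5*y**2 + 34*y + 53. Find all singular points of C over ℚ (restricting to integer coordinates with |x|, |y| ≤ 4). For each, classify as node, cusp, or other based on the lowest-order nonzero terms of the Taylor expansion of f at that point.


Singular points: {(-2, -3)}; classification: node.

Compute partial derivatives:
  f_x = 2*x*y + 4*x + 2*y**2 + 16*y + 26.
  f_y = x**2 + 4*x*y + 16*x + 10*y + 34.
Scan x_0 ∈ {−4, ..., 4}. For each x_0, f_y(x_0, y) is a polynomial in y; find its integer roots y ∈ {−4, ..., 4}, then test f_x and f at those candidates.
  x = -4: f_y(-4, y) = -6*y - 14; no integer root y with |y| ≤ 4.
  x = -3: f_y(-3, y) = -2*y - 5; no integer root y with |y| ≤ 4.
  x = -2: f_y(-2, y) = 2*y + 6; vanishes at y ∈ {-3}. (-2, -3): f_x = 0, f = 0 — SINGULAR.
  x = -1: f_y(-1, y) = 6*y + 19; no integer root y with |y| ≤ 4.
  x = 0: f_y(0, y) = 10*y + 34; no integer root y with |y| ≤ 4.
  x = 1: f_y(1, y) = 14*y + 51; no integer root y with |y| ≤ 4.
  x = 2: f_y(2, y) = 18*y + 70; no integer root y with |y| ≤ 4.
  x = 3: f_y(3, y) = 22*y + 91; no integer root y with |y| ≤ 4.
  x = 4: f_y(4, y) = 26*y + 114; no integer root y with |y| ≤ 4.
Only singular point on the grid: (-2, -3).
Classify: substitute x = -2 + u, y = -3 + v and expand: f = u**2*v - u**2 + 2*u*v**2 + v**2.
No constant or linear terms (consistent with a singular point). Quadratic part: -u**2 + v**2. Cubic part: u**2*v + 2*u*v**2.
The quadratic part v**2 - u**2 = (v − u)(v + u) splits into two distinct linear factors, so there are two distinct tangent lines y − -3 = ±(x − -2) — this is a node (ordinary double point).
Classification: node.


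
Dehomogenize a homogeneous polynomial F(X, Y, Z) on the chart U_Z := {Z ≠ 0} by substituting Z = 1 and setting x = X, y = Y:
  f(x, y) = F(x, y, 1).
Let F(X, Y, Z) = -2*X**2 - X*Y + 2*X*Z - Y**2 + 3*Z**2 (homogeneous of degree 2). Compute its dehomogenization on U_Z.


f(x, y) = -2*x**2 - x*y + 2*x - y**2 + 3

On U_Z we set Z = 1. Each monomial c·X^i·Y^j·Z^k in F becomes c·x^i·y^j·1^k = c·x^i·y^j.
Substituting Z = 1: F(X, Y, 1) = -2*x**2 - x*y + 2*x - y**2 + 3.
Note: deg(f) ≤ deg(F) = 2; strict inequality happens when F is divisible by Z (lost terms).


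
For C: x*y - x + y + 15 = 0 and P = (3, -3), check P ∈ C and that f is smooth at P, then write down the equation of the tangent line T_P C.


Tangent line at P: -4*x + 4*y + 24 = 0.

Step 1: f(3, -3) = 0, so P lies on C.
Step 2: partial derivatives
  f_x(x, y) = y - 1, f_y(x, y) = x + 1.
  f_x(P) = -4, f_y(P) = 4 (gradient nonzero, so P is smooth).
Step 3: tangent line at P: -4·(x − 3) + 4·(y − -3) = 0.
Expanding: -4*x + 4*y + 24 = 0.


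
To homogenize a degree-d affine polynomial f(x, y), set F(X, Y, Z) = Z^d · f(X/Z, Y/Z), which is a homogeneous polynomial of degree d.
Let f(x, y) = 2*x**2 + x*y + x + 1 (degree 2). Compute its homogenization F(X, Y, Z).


F(X, Y, Z) = 2*X**2 + X*Y + X*Z + Z**2

deg(f) = 2.
Substitute x = X/Z, y = Y/Z into f, then multiply by Z^2.
  monomial 2·x^2·y^0 ↦ 2·X^2·Y^0·Z^0.
  monomial 1·x^1·y^1 ↦ 1·X^1·Y^1·Z^0.
  monomial 1·x^1·y^0 ↦ 1·X^1·Y^0·Z^1.
  monomial 1·x^0·y^0 ↦ 1·X^0·Y^0·Z^2.
Collecting: F(X, Y, Z) = 2*X**2 + X*Y + X*Z + Z**2.


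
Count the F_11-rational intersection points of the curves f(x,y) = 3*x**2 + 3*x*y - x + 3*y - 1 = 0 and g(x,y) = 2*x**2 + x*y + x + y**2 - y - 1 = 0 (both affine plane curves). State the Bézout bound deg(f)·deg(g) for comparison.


Common zeros: {(0, 4), (8, 3)}; count = 2; Bézout bound = 4.

deg(f) = 2, deg(g) = 2, so Bézout bound = 4.
Scan x ∈ F_11. For each x, list the y ∈ F_11 with f(x, y) ≡ 0 and those with g(x, y) ≡ 0 (mod 11); the common zeros in that column are the intersection.
  x = 0: f ≡ 0 at y ∈ {4}; g ≡ 0 at y ∈ {4, 8}; common: {4}.
  x = 1: f ≡ 0 at y ∈ {9}; g ≡ 0 at y ∈ {3, 8}; common: ∅.
  x = 2: f ≡ 0 at y ∈ {10}; g ≡ 0 at y ∈ {1, 9}; common: ∅.
  x = 3: f ≡ 0 at y ∈ {10}; g ≡ 0 at y ∈ {4, 5}; common: ∅.
  x = 4: f ≡ 0 at y ∈ {3}; g ≡ 0 at y ∈ {9, 10}; common: ∅.
  x = 5: f ≡ 0 at y ∈ {9}; g ≡ 0 at y ∈ {2, 5}; common: ∅.
  x = 6: f ≡ 0 at y ∈ {2}; g ≡ 0 at y ∈ {0, 6}; common: ∅.
  x = 7: f ≡ 0 at y ∈ {2}; g ≡ 0 at y ∈ {6, 10}; common: ∅.
  x = 8: f ≡ 0 at y ∈ {3}; g ≡ 0 at y ∈ {1, 3}; common: {3}.
  x = 9: f ≡ 0 at y ∈ {8}; g ≡ 0 at y ∈ {7}; common: ∅.
  x = 10: f ≡ 0 at y ∈ ∅; g ≡ 0 at y ∈ {0, 2}; common: ∅.
Collecting: common zeros = {(0, 4), (8, 3)}, so the count is 2.
Comparison with the Bézout bound: 2 ≤ 4 = deg(f)·deg(g), as expected for curves with no common component (the affine F_11-count falls short of the bound because intersections may lie at infinity, over extension fields, or carry multiplicity).


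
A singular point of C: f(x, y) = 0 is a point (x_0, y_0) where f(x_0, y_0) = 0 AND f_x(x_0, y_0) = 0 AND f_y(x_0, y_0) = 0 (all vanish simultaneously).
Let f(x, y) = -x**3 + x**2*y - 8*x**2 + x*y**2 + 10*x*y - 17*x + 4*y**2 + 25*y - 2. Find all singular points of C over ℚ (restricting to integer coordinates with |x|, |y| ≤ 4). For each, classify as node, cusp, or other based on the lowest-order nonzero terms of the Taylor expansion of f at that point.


Singular points: {(-3, -2)}; classification: node.

Compute partial derivatives:
  f_x = -3*x**2 + 2*x*y - 16*x + y**2 + 10*y - 17.
  f_y = x**2 + 2*x*y + 10*x + 8*y + 25.
Scan x_0 ∈ {−4, ..., 4}. For each x_0, f_y(x_0, y) is a polynomial in y; find its integer roots y ∈ {−4, ..., 4}, then test f_x and f at those candidates.
  x = -4: f_y(-4, y) = 1; no integer root y with |y| ≤ 4.
  x = -3: f_y(-3, y) = 2*y + 4; vanishes at y ∈ {-2}. (-3, -2): f_x = 0, f = 0 — SINGULAR.
  x = -2: f_y(-2, y) = 4*y + 9; no integer root y with |y| ≤ 4.
  x = -1: f_y(-1, y) = 6*y + 16; no integer root y with |y| ≤ 4.
  x = 0: f_y(0, y) = 8*y + 25; no integer root y with |y| ≤ 4.
  x = 1: f_y(1, y) = 10*y + 36; no integer root y with |y| ≤ 4.
  x = 2: f_y(2, y) = 12*y + 49; no integer root y with |y| ≤ 4.
  x = 3: f_y(3, y) = 14*y + 64; no integer root y with |y| ≤ 4.
  x = 4: f_y(4, y) = 16*y + 81; no integer root y with |y| ≤ 4.
Only singular point on the grid: (-3, -2).
Classify: substitute x = -3 + u, y = -2 + v and expand: f = -u**3 + u**2*v - u**2 + u*v**2 + v**2.
No constant or linear terms (consistent with a singular point). Quadratic part: -u**2 + v**2. Cubic part: -u**3 + u**2*v + u*v**2.
The quadratic part v**2 - u**2 = (v − u)(v + u) splits into two distinct linear factors, so there are two distinct tangent lines y − -2 = ±(x − -3) — this is a node (ordinary double point).
Classification: node.


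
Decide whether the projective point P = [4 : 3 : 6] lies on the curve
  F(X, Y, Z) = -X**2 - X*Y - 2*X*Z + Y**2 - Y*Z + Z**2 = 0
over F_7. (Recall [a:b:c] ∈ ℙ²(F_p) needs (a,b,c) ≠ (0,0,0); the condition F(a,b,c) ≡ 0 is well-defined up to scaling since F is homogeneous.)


F(4,3,6) ≡ 0 (mod 7); P is on the curve.

Evaluate F(4, 3, 6) term-by-term (mod 7).
  -X**2 ↦ -1·16·1·1 = -16
  -X*Y ↦ -1·4·3·1 = -12
  -2*X*Z ↦ -2·4·1·6 = -48
  Y**2 ↦ 1·1·9·1 = 9
  -Y*Z ↦ -1·1·3·6 = -18
  Z**2 ↦ 1·1·1·36 = 36
Sum: F(4, 3, 6) = (-16) + (-12) + (-48) + (9) + (-18) + (36) = -49.
Reducing mod 7: -49 ≡ 0 (mod 7).
Since F(a, b, c) ≡ 0 (mod 7), P lies on the curve.


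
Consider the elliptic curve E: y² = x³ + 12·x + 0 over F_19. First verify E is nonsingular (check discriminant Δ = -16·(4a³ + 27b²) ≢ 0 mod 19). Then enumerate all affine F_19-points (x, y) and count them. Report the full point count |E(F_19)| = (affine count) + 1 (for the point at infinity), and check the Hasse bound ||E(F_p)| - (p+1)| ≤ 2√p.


Affine points = {(0, 0), (3, 5), (3, 14), (4, 6), (4, 13), (7, 3), (7, 16), (8, 0), (9, 1), (9, 18), (11, 0), (13, 4), (13, 15), (14, 9), (14, 10), (17, 5), (17, 14), (18, 5), (18, 14)}; affine count = 19; |E(F_19)| = 20.

Discriminant check: Δ ∝ 4a³ + 27b² = 4·12³ + 27·0² = 4·1728 + 27·0 ≡ 15 (mod 19). Nonzero ⇒ E is nonsingular.
For each x ∈ F_19, compute rhs = x³ + 12·x + 0 mod 19, then count y ∈ F_19 with y² ≡ rhs.
  x = 0: rhs = 0, matching y values: 0 (1 points).
  x = 1: rhs = 13, matching y values: none (0 points).
  x = 2: rhs = 13, matching y values: none (0 points).
  x = 3: rhs = 6, matching y values: 5, 14 (2 points).
  x = 4: rhs = 17, matching y values: 6, 13 (2 points).
  x = 5: rhs = 14, matching y values: none (0 points).
  x = 6: rhs = 3, matching y values: none (0 points).
  x = 7: rhs = 9, matching y values: 3, 16 (2 points).
  x = 8: rhs = 0, matching y values: 0 (1 points).
  x = 9: rhs = 1, matching y values: 1, 18 (2 points).
  x = 10: rhs = 18, matching y values: none (0 points).
  x = 11: rhs = 0, matching y values: 0 (1 points).
  x = 12: rhs = 10, matching y values: none (0 points).
  x = 13: rhs = 16, matching y values: 4, 15 (2 points).
  x = 14: rhs = 5, matching y values: 9, 10 (2 points).
  x = 15: rhs = 2, matching y values: none (0 points).
  x = 16: rhs = 13, matching y values: none (0 points).
  x = 17: rhs = 6, matching y values: 5, 14 (2 points).
  x = 18: rhs = 6, matching y values: 5, 14 (2 points).
Total affine count: 19.
Full point count |E(F_19)| = 19 + 1 = 20.
Hasse bound: |20 − (19+1)| = |0| = 0 ≤ 2√19 ≈ 8.7178 ✓.


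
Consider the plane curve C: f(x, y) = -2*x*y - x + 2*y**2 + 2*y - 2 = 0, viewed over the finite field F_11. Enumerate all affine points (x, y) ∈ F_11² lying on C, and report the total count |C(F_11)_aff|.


Affine F_11-points: {(0, 3), (0, 7), (2, 2), (2, 10), (3, 4), (3, 9), (8, 1), (8, 6), (9, 0), (9, 8)}; count = 10.

For each of the 121 pairs (x, y) ∈ F_11², evaluate f(x, y) mod 11. Record the zeros.
  x = 0: [0↦9, 1↦2, 2↦10, 3↦0, 4↦5, 5↦3, 6↦5, 7↦0, 8↦10, 9↦2, 10↦9]  zeros at y ∈ {3, 7}
  x = 1: [0↦8, 1↦10, 2↦5, 3↦4, 4↦7, 5↦3, 6↦3, 7↦7, 8↦4, 9↦5, 10↦10]  zeros at y ∈ ∅
  x = 2: [0↦7, 1↦7, 2↦0, 3↦8, 4↦9, 5↦3, 6↦1, 7↦3, 8↦9, 9↦8, 10↦0]  zeros at y ∈ {2, 10}
  x = 3: [0↦6, 1↦4, 2↦6, 3↦1, 4↦0, 5↦3, 6↦10, 7↦10, 8↦3, 9↦0, 10↦1]  zeros at y ∈ {4, 9}
  x = 4: [0↦5, 1↦1, 2↦1, 3↦5, 4↦2, 5↦3, 6↦8, 7↦6, 8↦8, 9↦3, 10↦2]  zeros at y ∈ ∅
  x = 5: [0↦4, 1↦9, 2↦7, 3↦9, 4↦4, 5↦3, 6↦6, 7↦2, 8↦2, 9↦6, 10↦3]  zeros at y ∈ ∅
  x = 6: [0↦3, 1↦6, 2↦2, 3↦2, 4↦6, 5↦3, 6↦4, 7↦9, 8↦7, 9↦9, 10↦4]  zeros at y ∈ ∅
  x = 7: [0↦2, 1↦3, 2↦8, 3↦6, 4↦8, 5↦3, 6↦2, 7↦5, 8↦1, 9↦1, 10↦5]  zeros at y ∈ ∅
  x = 8: [0↦1, 1↦0, 2↦3, 3↦10, 4↦10, 5↦3, 6↦0, 7↦1, 8↦6, 9↦4, 10↦6]  zeros at y ∈ {1, 6}
  x = 9: [0↦0, 1↦8, 2↦9, 3↦3, 4↦1, 5↦3, 6↦9, 7↦8, 8↦0, 9↦7, 10↦7]  zeros at y ∈ {0, 8}
  x = 10: [0↦10, 1↦5, 2↦4, 3↦7, 4↦3, 5↦3, 6↦7, 7↦4, 8↦5, 9↦10, 10↦8]  zeros at y ∈ ∅
Collecting zeros: affine points = {(0, 3), (0, 7), (2, 2), (2, 10), (3, 4), (3, 9), (8, 1), (8, 6), (9, 0), (9, 8)}.
Total count |C(F_11)_aff| = 10.


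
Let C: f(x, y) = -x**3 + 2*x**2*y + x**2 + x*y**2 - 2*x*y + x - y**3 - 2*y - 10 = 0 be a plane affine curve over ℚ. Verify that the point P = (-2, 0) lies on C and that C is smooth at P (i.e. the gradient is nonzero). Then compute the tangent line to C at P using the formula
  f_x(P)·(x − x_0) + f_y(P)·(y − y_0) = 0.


Tangent line at P: -15*x + 10*y - 30 = 0.

Step 1: f(-2, 0) = 0, so P lies on C.
Step 2: partial derivatives
  f_x(x, y) = -3*x**2 + 4*x*y + 2*x + y**2 - 2*y + 1, f_y(x, y) = 2*x**2 + 2*x*y - 2*x - 3*y**2 - 2.
  f_x(P) = -15, f_y(P) = 10 (gradient nonzero, so P is smooth).
Step 3: tangent line at P: -15·(x − -2) + 10·(y − 0) = 0.
Expanding: -15*x + 10*y - 30 = 0.


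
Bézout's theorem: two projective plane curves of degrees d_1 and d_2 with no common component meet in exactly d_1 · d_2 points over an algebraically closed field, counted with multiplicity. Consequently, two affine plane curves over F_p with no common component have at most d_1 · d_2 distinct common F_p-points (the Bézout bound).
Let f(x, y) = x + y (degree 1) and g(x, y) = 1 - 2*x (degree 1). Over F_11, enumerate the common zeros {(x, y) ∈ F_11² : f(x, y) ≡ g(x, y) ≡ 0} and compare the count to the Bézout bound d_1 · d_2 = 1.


Common zeros: {(6, 5)}; count = 1; Bézout bound = 1.

deg(f) = 1, deg(g) = 1, so Bézout bound = 1.
Scan x ∈ F_11. For each x, list the y ∈ F_11 with f(x, y) ≡ 0 and those with g(x, y) ≡ 0 (mod 11); the common zeros in that column are the intersection.
  x = 0: f ≡ 0 at y ∈ {0}; g ≡ 0 at y ∈ ∅; common: ∅.
  x = 1: f ≡ 0 at y ∈ {10}; g ≡ 0 at y ∈ ∅; common: ∅.
  x = 2: f ≡ 0 at y ∈ {9}; g ≡ 0 at y ∈ ∅; common: ∅.
  x = 3: f ≡ 0 at y ∈ {8}; g ≡ 0 at y ∈ ∅; common: ∅.
  x = 4: f ≡ 0 at y ∈ {7}; g ≡ 0 at y ∈ ∅; common: ∅.
  x = 5: f ≡ 0 at y ∈ {6}; g ≡ 0 at y ∈ ∅; common: ∅.
  x = 6: f ≡ 0 at y ∈ {5}; g ≡ 0 at y ∈ {0, 1, 2, 3, 4, 5, 6, 7, 8, 9, 10}; common: {5}.
  x = 7: f ≡ 0 at y ∈ {4}; g ≡ 0 at y ∈ ∅; common: ∅.
  x = 8: f ≡ 0 at y ∈ {3}; g ≡ 0 at y ∈ ∅; common: ∅.
  x = 9: f ≡ 0 at y ∈ {2}; g ≡ 0 at y ∈ ∅; common: ∅.
  x = 10: f ≡ 0 at y ∈ {1}; g ≡ 0 at y ∈ ∅; common: ∅.
Collecting: common zeros = {(6, 5)}, so the count is 1.
Comparison with the Bézout bound: 1 ≤ 1 = deg(f)·deg(g), as expected for curves with no common component (the bound is attained).


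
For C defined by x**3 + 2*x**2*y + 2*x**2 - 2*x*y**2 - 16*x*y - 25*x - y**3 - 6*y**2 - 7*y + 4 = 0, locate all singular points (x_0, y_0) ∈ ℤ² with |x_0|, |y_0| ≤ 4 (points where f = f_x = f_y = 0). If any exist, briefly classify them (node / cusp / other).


Singular points: {(1, -3)}; classification: node.

Compute partial derivatives:
  f_x = 3*x**2 + 4*x*y + 4*x - 2*y**2 - 16*y - 25.
  f_y = 2*x**2 - 4*x*y - 16*x - 3*y**2 - 12*y - 7.
Scan x_0 ∈ {−4, ..., 4}. For each x_0, f_y(x_0, y) is a polynomial in y; find its integer roots y ∈ {−4, ..., 4}, then test f_x and f at those candidates.
  x = -4: f_y(-4, y) = -3*y**2 + 4*y + 89; no integer root y with |y| ≤ 4.
  x = -3: f_y(-3, y) = 59 - 3*y**2; no integer root y with |y| ≤ 4.
  x = -2: f_y(-2, y) = -3*y**2 - 4*y + 33; no integer root y with |y| ≤ 4.
  x = -1: f_y(-1, y) = -3*y**2 - 8*y + 11; vanishes at y ∈ {1}. (-1, 1): f_x = -48 ≠ 0.
  x = 0: f_y(0, y) = -3*y**2 - 12*y - 7; no integer root y with |y| ≤ 4.
  x = 1: f_y(1, y) = -3*y**2 - 16*y - 21; vanishes at y ∈ {-3}. (1, -3): f_x = 0, f = 0 — SINGULAR.
  x = 2: f_y(2, y) = -3*y**2 - 20*y - 31; no integer root y with |y| ≤ 4.
  x = 3: f_y(3, y) = -3*y**2 - 24*y - 37; no integer root y with |y| ≤ 4.
  x = 4: f_y(4, y) = -3*y**2 - 28*y - 39; no integer root y with |y| ≤ 4.
Only singular point on the grid: (1, -3).
Classify: substitute x = 1 + u, y = -3 + v and expand: f = u**3 + 2*u**2*v - u**2 - 2*u*v**2 - v**3 + v**2.
No constant or linear terms (consistent with a singular point). Quadratic part: -u**2 + v**2. Cubic part: u**3 + 2*u**2*v - 2*u*v**2 - v**3.
The quadratic part v**2 - u**2 = (v − u)(v + u) splits into two distinct linear factors, so there are two distinct tangent lines y − -3 = ±(x − 1) — this is a node (ordinary double point).
Classification: node.


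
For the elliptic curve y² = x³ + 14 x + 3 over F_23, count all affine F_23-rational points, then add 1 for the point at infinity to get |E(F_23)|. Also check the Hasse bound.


Affine points = {(0, 7), (0, 16), (1, 8), (1, 15), (2, 4), (2, 19), (3, 7), (3, 16), (4, 10), (4, 13), (6, 2), (6, 21), (8, 11), (8, 12), (10, 4), (10, 19), (11, 4), (11, 19), (12, 6), (12, 17), (13, 6), (13, 17), (15, 0), (17, 5), (17, 18), (20, 7), (20, 16), (21, 6), (21, 17)}; affine count = 29; |E(F_23)| = 30.

Discriminant check: Δ ∝ 4a³ + 27b² = 4·14³ + 27·3² = 4·2744 + 27·9 ≡ 18 (mod 23). Nonzero ⇒ E is nonsingular.
For each x ∈ F_23, compute rhs = x³ + 14·x + 3 mod 23, then count y ∈ F_23 with y² ≡ rhs.
  x = 0: rhs = 3, matching y values: 7, 16 (2 points).
  x = 1: rhs = 18, matching y values: 8, 15 (2 points).
  x = 2: rhs = 16, matching y values: 4, 19 (2 points).
  x = 3: rhs = 3, matching y values: 7, 16 (2 points).
  x = 4: rhs = 8, matching y values: 10, 13 (2 points).
  x = 5: rhs = 14, matching y values: none (0 points).
  x = 6: rhs = 4, matching y values: 2, 21 (2 points).
  x = 7: rhs = 7, matching y values: none (0 points).
  x = 8: rhs = 6, matching y values: 11, 12 (2 points).
  x = 9: rhs = 7, matching y values: none (0 points).
  x = 10: rhs = 16, matching y values: 4, 19 (2 points).
  x = 11: rhs = 16, matching y values: 4, 19 (2 points).
  x = 12: rhs = 13, matching y values: 6, 17 (2 points).
  x = 13: rhs = 13, matching y values: 6, 17 (2 points).
  x = 14: rhs = 22, matching y values: none (0 points).
  x = 15: rhs = 0, matching y values: 0 (1 points).
  x = 16: rhs = 22, matching y values: none (0 points).
  x = 17: rhs = 2, matching y values: 5, 18 (2 points).
  x = 18: rhs = 15, matching y values: none (0 points).
  x = 19: rhs = 21, matching y values: none (0 points).
  x = 20: rhs = 3, matching y values: 7, 16 (2 points).
  x = 21: rhs = 13, matching y values: 6, 17 (2 points).
  x = 22: rhs = 11, matching y values: none (0 points).
Total affine count: 29.
Full point count |E(F_23)| = 29 + 1 = 30.
Hasse bound: |30 − (23+1)| = |6| = 6 ≤ 2√23 ≈ 9.5917 ✓.


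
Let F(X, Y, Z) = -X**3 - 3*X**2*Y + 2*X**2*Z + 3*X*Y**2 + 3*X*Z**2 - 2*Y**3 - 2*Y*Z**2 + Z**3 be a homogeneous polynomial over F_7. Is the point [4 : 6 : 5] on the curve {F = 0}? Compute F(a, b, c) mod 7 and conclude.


F(4,6,5) ≡ 3 (mod 7); P is NOT on the curve.

Evaluate F(4, 6, 5) term-by-term (mod 7).
  -X**3 ↦ -1·64·1·1 = -64
  -3*X**2*Y ↦ -3·16·6·1 = -288
  2*X**2*Z ↦ 2·16·1·5 = 160
  3*X*Y**2 ↦ 3·4·36·1 = 432
  3*X*Z**2 ↦ 3·4·1·25 = 300
  -2*Y**3 ↦ -2·1·216·1 = -432
  -2*Y*Z**2 ↦ -2·1·6·25 = -300
  Z**3 ↦ 1·1·1·125 = 125
Sum: F(4, 6, 5) = (-64) + (-288) + (160) + (432) + (300) + (-432) + (-300) + (125) = -67.
Reducing mod 7: -67 ≡ 3 (mod 7).
Since F(a, b, c) ≡ 3 ≠ 0 (mod 7), P does NOT lie on the curve.


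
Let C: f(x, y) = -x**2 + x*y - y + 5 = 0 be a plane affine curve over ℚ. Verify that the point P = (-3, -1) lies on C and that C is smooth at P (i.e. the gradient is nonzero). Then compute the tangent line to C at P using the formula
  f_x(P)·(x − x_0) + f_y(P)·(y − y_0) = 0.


Tangent line at P: 5*x - 4*y + 11 = 0.

Step 1: f(-3, -1) = 0, so P lies on C.
Step 2: partial derivatives
  f_x(x, y) = -2*x + y, f_y(x, y) = x - 1.
  f_x(P) = 5, f_y(P) = -4 (gradient nonzero, so P is smooth).
Step 3: tangent line at P: 5·(x − -3) + -4·(y − -1) = 0.
Expanding: 5*x - 4*y + 11 = 0.


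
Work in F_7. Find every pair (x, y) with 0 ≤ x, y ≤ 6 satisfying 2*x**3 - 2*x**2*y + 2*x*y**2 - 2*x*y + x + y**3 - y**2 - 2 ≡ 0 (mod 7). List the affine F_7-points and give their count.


Affine F_7-points: {(0, 5), (3, 2), (4, 1), (5, 1), (6, 1)}; count = 5.

For each of the 49 pairs (x, y) ∈ F_7², evaluate f(x, y) mod 7. Record the zeros.
  x = 0: [0↦5, 1↦5, 2↦2, 3↦2, 4↦4, 5↦0, 6↦3]  zeros at y ∈ {5}
  x = 1: [0↦1, 1↦6, 2↦5, 3↦4, 4↦2, 5↦5, 6↦5]  zeros at y ∈ ∅
  x = 2: [0↦2, 1↦1, 2↦5, 3↦6, 4↦3, 5↦2, 6↦2]  zeros at y ∈ ∅
  x = 3: [0↦6, 1↦2, 2↦0, 3↦6, 4↦5, 5↦3, 6↦6]  zeros at y ∈ {2}
  x = 4: [0↦4, 1↦0, 2↦2, 3↦2, 4↦6, 5↦6, 6↦1]  zeros at y ∈ {1}
  x = 5: [0↦1, 1↦0, 2↦2, 3↦6, 4↦4, 5↦2, 6↦6]  zeros at y ∈ {1}
  x = 6: [0↦2, 1↦0, 2↦5, 3↦2, 4↦4, 5↦3, 6↦5]  zeros at y ∈ {1}
Collecting zeros: affine points = {(0, 5), (3, 2), (4, 1), (5, 1), (6, 1)}.
Total count |C(F_7)_aff| = 5.


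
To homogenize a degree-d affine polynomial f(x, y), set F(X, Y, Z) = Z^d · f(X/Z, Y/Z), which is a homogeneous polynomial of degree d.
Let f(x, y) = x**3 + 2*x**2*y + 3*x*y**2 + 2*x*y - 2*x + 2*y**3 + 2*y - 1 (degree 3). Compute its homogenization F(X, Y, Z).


F(X, Y, Z) = X**3 + 2*X**2*Y + 3*X*Y**2 + 2*X*Y*Z - 2*X*Z**2 + 2*Y**3 + 2*Y*Z**2 - Z**3

deg(f) = 3.
Substitute x = X/Z, y = Y/Z into f, then multiply by Z^3.
  monomial 1·x^3·y^0 ↦ 1·X^3·Y^0·Z^0.
  monomial 2·x^2·y^1 ↦ 2·X^2·Y^1·Z^0.
  monomial 3·x^1·y^2 ↦ 3·X^1·Y^2·Z^0.
  monomial 2·x^1·y^1 ↦ 2·X^1·Y^1·Z^1.
  monomial -2·x^1·y^0 ↦ -2·X^1·Y^0·Z^2.
  monomial 2·x^0·y^3 ↦ 2·X^0·Y^3·Z^0.
  monomial 2·x^0·y^1 ↦ 2·X^0·Y^1·Z^2.
  monomial -1·x^0·y^0 ↦ -1·X^0·Y^0·Z^3.
Collecting: F(X, Y, Z) = X**3 + 2*X**2*Y + 3*X*Y**2 + 2*X*Y*Z - 2*X*Z**2 + 2*Y**3 + 2*Y*Z**2 - Z**3.


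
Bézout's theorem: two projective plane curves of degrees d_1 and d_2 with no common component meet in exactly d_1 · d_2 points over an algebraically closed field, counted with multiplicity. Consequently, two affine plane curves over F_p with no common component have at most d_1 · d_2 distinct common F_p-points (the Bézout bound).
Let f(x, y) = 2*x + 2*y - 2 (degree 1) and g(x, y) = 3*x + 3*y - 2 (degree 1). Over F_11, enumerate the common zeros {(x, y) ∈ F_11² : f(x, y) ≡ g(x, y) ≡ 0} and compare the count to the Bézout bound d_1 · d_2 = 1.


Common zeros: ∅; count = 0; Bézout bound = 1.

deg(f) = 1, deg(g) = 1, so Bézout bound = 1.
Scan x ∈ F_11. For each x, list the y ∈ F_11 with f(x, y) ≡ 0 and those with g(x, y) ≡ 0 (mod 11); the common zeros in that column are the intersection.
  x = 0: f ≡ 0 at y ∈ {1}; g ≡ 0 at y ∈ {8}; common: ∅.
  x = 1: f ≡ 0 at y ∈ {0}; g ≡ 0 at y ∈ {7}; common: ∅.
  x = 2: f ≡ 0 at y ∈ {10}; g ≡ 0 at y ∈ {6}; common: ∅.
  x = 3: f ≡ 0 at y ∈ {9}; g ≡ 0 at y ∈ {5}; common: ∅.
  x = 4: f ≡ 0 at y ∈ {8}; g ≡ 0 at y ∈ {4}; common: ∅.
  x = 5: f ≡ 0 at y ∈ {7}; g ≡ 0 at y ∈ {3}; common: ∅.
  x = 6: f ≡ 0 at y ∈ {6}; g ≡ 0 at y ∈ {2}; common: ∅.
  x = 7: f ≡ 0 at y ∈ {5}; g ≡ 0 at y ∈ {1}; common: ∅.
  x = 8: f ≡ 0 at y ∈ {4}; g ≡ 0 at y ∈ {0}; common: ∅.
  x = 9: f ≡ 0 at y ∈ {3}; g ≡ 0 at y ∈ {10}; common: ∅.
  x = 10: f ≡ 0 at y ∈ {2}; g ≡ 0 at y ∈ {9}; common: ∅.
Collecting: common zeros = ∅, so the count is 0.
Comparison with the Bézout bound: 0 ≤ 1 = deg(f)·deg(g), as expected for curves with no common component (the affine F_11-count falls short of the bound because intersections may lie at infinity, over extension fields, or carry multiplicity).
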